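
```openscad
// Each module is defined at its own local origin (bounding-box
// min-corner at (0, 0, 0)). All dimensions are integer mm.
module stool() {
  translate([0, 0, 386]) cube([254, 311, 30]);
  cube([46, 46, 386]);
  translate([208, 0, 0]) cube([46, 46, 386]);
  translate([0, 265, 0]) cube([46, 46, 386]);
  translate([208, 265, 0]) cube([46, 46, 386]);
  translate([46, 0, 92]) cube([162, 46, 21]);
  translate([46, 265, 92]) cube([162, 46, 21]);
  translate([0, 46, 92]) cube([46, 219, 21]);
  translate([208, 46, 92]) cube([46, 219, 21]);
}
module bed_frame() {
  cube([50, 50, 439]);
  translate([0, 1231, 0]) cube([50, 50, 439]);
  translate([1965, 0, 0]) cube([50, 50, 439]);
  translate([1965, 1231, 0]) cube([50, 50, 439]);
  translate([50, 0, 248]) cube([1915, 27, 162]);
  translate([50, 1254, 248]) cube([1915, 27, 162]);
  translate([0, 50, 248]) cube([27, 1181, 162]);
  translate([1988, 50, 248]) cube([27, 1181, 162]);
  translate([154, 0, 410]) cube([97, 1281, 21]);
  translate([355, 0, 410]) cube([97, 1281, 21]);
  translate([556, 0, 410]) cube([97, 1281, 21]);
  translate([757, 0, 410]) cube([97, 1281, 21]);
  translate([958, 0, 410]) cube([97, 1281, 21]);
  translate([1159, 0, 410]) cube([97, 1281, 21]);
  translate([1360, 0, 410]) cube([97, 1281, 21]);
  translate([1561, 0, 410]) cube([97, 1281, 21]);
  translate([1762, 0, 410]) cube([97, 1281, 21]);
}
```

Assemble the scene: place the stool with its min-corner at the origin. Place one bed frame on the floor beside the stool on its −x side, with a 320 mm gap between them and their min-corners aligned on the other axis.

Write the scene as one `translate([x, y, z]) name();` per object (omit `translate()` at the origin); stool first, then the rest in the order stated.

stool();
translate([-2335, 0, 0]) bed_frame();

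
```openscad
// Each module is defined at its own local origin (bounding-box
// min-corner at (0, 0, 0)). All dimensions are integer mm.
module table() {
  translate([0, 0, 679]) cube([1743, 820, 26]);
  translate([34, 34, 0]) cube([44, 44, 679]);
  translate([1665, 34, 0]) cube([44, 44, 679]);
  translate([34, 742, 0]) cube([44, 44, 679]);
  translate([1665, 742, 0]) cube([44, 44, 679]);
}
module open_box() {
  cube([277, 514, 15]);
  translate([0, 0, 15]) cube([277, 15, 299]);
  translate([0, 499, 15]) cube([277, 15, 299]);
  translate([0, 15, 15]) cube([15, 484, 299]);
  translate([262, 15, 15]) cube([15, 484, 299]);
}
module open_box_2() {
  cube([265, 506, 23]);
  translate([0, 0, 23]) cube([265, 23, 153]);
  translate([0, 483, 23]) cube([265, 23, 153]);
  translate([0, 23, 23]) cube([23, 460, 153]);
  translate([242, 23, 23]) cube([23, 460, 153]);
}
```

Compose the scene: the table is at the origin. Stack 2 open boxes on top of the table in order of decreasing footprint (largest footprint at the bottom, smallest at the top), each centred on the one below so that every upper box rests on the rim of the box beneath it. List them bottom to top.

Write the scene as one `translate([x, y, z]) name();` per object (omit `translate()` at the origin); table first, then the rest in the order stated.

table();
translate([733, 153, 705]) open_box();
translate([739, 157, 1019]) open_box_2();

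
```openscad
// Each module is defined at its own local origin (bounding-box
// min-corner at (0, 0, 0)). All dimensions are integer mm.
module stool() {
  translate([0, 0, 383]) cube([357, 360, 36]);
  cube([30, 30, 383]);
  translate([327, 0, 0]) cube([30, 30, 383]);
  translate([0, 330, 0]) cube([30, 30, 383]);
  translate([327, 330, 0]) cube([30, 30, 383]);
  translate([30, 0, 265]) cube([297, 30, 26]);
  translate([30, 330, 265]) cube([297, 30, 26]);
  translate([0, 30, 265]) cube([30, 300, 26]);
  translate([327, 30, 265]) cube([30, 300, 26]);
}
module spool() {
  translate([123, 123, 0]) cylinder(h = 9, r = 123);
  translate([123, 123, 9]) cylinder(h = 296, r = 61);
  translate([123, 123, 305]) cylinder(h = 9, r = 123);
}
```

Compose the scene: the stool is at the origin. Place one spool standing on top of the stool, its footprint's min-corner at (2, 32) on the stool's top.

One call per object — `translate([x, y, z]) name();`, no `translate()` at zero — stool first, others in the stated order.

stool();
translate([2, 32, 419]) spool();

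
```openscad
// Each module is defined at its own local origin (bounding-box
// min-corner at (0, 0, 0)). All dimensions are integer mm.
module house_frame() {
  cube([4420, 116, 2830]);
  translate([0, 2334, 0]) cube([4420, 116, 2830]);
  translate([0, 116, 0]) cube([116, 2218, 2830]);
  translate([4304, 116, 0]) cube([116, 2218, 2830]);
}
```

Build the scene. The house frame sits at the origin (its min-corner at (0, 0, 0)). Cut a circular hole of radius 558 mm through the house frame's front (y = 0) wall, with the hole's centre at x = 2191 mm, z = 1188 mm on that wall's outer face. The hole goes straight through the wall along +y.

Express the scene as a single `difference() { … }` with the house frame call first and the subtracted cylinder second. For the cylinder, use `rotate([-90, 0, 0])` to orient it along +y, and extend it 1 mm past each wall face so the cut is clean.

difference() {
  house_frame();
  translate([2191, -1, 1188]) rotate([-90, 0, 0]) cylinder(h = 118, r = 558);
}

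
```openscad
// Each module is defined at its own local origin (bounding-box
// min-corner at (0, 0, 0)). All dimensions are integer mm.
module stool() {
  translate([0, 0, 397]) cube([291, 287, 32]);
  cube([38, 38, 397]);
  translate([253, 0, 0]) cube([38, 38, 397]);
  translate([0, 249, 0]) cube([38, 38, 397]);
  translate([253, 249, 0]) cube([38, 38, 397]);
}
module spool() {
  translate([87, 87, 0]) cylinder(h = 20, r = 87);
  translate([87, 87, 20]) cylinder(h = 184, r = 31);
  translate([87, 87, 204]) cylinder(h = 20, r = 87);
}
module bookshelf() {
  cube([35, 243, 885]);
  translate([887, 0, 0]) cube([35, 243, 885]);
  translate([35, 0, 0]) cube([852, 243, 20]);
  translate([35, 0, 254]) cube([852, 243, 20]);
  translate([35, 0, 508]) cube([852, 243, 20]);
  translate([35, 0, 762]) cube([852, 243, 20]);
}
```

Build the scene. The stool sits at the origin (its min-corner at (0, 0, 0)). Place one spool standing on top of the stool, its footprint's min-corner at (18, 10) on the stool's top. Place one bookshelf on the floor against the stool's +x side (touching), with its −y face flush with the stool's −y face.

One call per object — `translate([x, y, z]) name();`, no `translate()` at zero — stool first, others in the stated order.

stool();
translate([18, 10, 429]) spool();
translate([291, 0, 0]) bookshelf();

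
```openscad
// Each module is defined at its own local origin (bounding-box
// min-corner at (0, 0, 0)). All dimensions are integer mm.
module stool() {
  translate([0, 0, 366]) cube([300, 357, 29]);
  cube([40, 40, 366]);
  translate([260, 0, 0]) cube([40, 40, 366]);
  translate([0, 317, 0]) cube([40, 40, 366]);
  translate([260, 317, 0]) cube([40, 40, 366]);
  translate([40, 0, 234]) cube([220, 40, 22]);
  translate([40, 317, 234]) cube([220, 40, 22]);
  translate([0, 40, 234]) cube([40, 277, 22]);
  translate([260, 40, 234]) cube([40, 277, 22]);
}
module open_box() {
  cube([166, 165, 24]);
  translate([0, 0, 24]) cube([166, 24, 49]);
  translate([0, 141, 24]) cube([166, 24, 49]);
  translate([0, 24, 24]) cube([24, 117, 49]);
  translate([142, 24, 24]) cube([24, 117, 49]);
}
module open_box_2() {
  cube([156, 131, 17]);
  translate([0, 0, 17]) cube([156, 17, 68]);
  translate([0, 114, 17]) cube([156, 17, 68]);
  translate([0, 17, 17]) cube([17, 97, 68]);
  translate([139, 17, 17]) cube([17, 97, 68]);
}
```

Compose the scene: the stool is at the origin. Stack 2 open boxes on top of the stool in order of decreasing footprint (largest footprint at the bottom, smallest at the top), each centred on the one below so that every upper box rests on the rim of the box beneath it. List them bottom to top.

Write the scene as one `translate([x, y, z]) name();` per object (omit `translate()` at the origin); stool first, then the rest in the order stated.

stool();
translate([67, 96, 395]) open_box();
translate([72, 113, 468]) open_box_2();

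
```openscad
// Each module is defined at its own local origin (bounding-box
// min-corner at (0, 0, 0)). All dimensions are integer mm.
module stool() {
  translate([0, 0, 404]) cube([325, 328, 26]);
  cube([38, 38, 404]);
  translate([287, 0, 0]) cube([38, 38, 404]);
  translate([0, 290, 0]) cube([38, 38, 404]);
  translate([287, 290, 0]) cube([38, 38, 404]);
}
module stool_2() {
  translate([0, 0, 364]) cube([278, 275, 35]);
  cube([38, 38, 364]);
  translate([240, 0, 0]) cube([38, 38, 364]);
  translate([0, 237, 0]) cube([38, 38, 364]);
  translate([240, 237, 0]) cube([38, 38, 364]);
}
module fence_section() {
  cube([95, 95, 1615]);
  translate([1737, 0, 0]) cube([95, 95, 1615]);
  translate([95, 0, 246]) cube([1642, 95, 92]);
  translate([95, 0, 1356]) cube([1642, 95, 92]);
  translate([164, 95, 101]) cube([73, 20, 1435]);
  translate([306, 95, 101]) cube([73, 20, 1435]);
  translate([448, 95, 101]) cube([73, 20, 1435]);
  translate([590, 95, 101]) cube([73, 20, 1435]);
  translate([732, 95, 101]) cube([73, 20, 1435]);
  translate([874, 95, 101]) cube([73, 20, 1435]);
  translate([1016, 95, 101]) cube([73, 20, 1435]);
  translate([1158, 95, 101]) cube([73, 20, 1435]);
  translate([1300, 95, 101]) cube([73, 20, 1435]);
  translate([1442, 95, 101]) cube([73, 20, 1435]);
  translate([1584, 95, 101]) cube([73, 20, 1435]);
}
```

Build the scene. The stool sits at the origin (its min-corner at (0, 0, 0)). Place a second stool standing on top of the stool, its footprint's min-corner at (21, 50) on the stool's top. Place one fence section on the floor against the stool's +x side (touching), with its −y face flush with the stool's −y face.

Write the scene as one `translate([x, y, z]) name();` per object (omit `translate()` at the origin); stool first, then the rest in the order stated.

stool();
translate([21, 50, 430]) stool_2();
translate([325, 0, 0]) fence_section();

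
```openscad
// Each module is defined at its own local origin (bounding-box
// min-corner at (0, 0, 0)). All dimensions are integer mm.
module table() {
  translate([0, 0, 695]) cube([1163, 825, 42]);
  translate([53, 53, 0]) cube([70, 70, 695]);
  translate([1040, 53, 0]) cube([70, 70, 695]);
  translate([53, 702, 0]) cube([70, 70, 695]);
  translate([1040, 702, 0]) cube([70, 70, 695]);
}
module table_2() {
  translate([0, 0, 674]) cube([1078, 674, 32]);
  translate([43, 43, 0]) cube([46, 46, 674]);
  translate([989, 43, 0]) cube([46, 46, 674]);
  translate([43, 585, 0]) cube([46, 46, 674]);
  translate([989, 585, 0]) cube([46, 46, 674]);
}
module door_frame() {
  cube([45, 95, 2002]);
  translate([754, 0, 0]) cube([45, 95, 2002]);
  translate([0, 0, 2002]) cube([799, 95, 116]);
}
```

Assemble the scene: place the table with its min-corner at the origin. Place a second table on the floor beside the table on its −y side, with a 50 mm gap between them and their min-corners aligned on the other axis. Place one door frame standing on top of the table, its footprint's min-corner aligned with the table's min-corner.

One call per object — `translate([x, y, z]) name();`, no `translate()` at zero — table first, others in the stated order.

table();
translate([0, -724, 0]) table_2();
translate([0, 0, 737]) door_frame();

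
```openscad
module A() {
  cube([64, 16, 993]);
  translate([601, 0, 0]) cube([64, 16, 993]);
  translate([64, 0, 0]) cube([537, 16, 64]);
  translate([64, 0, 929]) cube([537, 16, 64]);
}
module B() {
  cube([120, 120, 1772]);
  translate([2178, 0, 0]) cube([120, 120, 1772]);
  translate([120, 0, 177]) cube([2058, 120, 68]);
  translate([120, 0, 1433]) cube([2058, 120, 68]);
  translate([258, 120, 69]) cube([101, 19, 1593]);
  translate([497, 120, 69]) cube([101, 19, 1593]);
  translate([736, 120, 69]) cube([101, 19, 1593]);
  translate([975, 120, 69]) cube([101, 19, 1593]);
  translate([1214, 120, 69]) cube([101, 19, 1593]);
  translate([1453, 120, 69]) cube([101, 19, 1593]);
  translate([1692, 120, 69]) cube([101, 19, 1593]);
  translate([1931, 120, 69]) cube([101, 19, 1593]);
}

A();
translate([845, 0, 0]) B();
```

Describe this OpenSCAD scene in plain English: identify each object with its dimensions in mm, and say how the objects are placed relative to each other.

A is a rectangular picture frame lying in the x–z plane (depth along y). The opening is 537 mm wide (x) by 865 mm tall (z), surrounded by a border 64 mm wide on all four sides. The frame is 16 mm deep and is made of two full-height vertical stiles with two horizontal rails fitted between them.

B is a fence section. Two 120×120 mm posts, 1772 mm tall, stand on the floor with a clear span of 2058 mm between their inner faces. Two horizontal rails of 120×68 mm section span the gap between the posts with their undersides at z = 177 mm and z = 1433 mm, flush with the posts' −y face. 8 pickets, each 101 mm wide, 19 mm thick and 1593 mm tall, are fixed to the +y face of the rails with their bottoms at z = 69 mm, evenly spaced across the span with equal gaps (rounded down to the nearest mm) at the −x end and between each pair — any rounding remainder accumulates at the +x end.

The fence section is on the floor beside the picture frame on its +x side.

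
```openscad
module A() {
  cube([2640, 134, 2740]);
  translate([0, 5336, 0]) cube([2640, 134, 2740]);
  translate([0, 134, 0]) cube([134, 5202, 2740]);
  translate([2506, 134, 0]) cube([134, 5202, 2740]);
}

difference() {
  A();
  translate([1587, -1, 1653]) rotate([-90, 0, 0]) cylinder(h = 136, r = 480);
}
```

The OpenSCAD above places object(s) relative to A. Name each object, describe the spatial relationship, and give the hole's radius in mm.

A is a house frame. The house frame has a circular hole through its front wall. The hole's radius is 480 mm.

The subtracted cylinder has r = 480 mm.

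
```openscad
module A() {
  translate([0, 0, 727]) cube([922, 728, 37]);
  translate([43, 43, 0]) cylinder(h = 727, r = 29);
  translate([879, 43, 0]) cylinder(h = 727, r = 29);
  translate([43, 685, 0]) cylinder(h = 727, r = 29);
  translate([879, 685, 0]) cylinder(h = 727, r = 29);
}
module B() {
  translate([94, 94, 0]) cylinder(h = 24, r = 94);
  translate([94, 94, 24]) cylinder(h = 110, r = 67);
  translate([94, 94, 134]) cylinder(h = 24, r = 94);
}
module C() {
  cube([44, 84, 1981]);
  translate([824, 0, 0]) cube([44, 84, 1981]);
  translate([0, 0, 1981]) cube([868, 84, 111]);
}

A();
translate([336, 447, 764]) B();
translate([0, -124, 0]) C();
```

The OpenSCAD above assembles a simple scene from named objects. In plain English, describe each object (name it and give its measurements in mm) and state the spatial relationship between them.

A is a rectangular dining table. The top is 922×728×37 mm with its upper surface at z = 764 mm. It stands on four round legs of 58 mm diameter, each leg's bounding box inset 14 mm from the nearest pair of top edges, running from the floor to the underside of the top.

B is a spool: two coaxial disc flanges of radius 94 mm and thickness 24 mm, joined by a core cylinder of radius 67 mm and height 110 mm. The lower flange rests on z = 0 and the three cylinders share a vertical axis.

C is a door frame. The clear opening is 780 mm wide and 1981 mm high. Two 44 mm wide jambs, 84 mm deep, stand either side of the opening from the floor to the top of the opening. A 111 mm thick head sits across the top of both jambs, spanning the full outside width of the frame.

The spool is on top of the table. The door frame is on the floor beside the table on its −y side.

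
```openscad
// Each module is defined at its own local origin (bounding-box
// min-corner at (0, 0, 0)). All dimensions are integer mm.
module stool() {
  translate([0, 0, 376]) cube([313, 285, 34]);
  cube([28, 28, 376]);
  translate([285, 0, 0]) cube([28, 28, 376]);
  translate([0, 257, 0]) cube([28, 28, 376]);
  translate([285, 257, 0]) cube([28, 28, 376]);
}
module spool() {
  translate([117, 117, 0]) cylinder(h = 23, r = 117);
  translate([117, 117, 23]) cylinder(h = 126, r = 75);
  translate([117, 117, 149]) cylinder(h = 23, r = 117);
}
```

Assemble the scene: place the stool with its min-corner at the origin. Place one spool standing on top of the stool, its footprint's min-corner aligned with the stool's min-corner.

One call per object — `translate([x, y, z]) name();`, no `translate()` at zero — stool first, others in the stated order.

stool();
translate([0, 0, 410]) spool();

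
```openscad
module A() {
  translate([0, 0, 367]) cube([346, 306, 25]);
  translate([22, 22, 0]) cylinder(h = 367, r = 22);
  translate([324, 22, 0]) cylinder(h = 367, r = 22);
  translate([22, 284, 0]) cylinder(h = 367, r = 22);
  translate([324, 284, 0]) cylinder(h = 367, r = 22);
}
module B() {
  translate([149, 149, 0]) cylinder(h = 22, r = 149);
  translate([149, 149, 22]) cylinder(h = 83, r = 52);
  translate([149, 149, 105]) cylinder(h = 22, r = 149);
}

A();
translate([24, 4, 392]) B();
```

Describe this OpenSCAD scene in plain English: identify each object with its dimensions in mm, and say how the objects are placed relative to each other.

A is a four-legged stool. The seat is a 346×306×25 mm slab whose top surface is at z = 392 mm; four round legs, each 44 mm in diameter, run from the floor (z = 0) to the underside of the seat, each leg's axis is inset half a diameter from the nearest pair of seat edges (so the leg's bounding box is flush with the corner).

B is a spool: two coaxial disc flanges of radius 149 mm and thickness 22 mm, joined by a core cylinder of radius 52 mm and height 83 mm. The lower flange rests on z = 0 and the three cylinders share a vertical axis.

The spool is on top of the stool, centred.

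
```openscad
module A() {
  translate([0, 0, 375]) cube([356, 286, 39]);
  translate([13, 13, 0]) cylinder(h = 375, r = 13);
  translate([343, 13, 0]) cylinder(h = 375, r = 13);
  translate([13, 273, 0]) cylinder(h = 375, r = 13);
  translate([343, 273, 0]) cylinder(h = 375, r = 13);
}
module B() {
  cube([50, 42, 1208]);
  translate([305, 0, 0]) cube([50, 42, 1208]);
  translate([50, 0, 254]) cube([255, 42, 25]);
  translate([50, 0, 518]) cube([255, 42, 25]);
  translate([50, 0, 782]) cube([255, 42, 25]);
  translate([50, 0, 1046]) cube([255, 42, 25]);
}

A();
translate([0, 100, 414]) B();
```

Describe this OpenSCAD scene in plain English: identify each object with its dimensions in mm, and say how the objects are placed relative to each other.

A is a four-legged stool. The seat is 356×286 mm, 39 mm thick, top at z = 414 mm. It stands on four round legs, each 26 mm in diameter, from z = 0 to the seat underside, each leg's axis is inset half a diameter from the nearest pair of seat edges (so the leg's bounding box is flush with the corner).

B is a straight ladder. Two 50×42 mm vertical rails, 1208 mm tall, stand 355 mm apart (outside-to-outside) with their front faces coplanar on the −y side. 4 rungs, each 42 mm deep and 25 mm tall, span between the inner faces of the rails, front faces flush with the rails. The lowest rung's underside is at z = 254 mm and rungs are spaced 264 mm apart (underside to underside).

The ladder is on top of the stool.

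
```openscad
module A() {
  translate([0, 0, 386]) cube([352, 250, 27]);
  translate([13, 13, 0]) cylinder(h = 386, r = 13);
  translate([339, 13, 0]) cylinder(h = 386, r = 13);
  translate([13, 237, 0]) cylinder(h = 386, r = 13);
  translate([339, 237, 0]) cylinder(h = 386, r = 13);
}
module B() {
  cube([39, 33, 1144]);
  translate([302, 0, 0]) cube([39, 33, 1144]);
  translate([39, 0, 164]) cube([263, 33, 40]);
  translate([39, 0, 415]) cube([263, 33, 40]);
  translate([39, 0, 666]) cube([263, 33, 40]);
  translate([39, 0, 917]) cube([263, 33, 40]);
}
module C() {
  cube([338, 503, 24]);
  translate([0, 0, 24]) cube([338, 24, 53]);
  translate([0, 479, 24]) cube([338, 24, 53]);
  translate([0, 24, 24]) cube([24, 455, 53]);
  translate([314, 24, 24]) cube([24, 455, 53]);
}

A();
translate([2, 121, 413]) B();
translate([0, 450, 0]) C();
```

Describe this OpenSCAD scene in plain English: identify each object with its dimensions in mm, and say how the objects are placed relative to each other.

A is a four-legged stool. The seat is 352×250 mm, 27 mm thick, top at z = 413 mm. It stands on four round legs, each 26 mm in diameter, from z = 0 to the seat underside, each leg's axis is inset half a diameter from the nearest pair of seat edges (so the leg's bounding box is flush with the corner).

B is a wooden ladder with two side rails of 39×33 mm section and 1144 mm height, set 341 mm apart overall. Between them run 4 rectangular rungs (33 mm deep, 40 mm thick), front faces flush with the rails' −y face. The bottom of the first rung is 164 mm above the floor and each subsequent rung is 251 mm higher than the one below.

C is an open storage box with external size 338×503×77 mm and wall thickness 24 mm (the base is also 24 mm thick). The base covers the whole footprint; the four walls stand on the base, with the y-facing walls full-width and the x-facing walls fitting between their inner faces.

The ladder is on top of the stool. The open box is on the floor beside the stool on its +y side.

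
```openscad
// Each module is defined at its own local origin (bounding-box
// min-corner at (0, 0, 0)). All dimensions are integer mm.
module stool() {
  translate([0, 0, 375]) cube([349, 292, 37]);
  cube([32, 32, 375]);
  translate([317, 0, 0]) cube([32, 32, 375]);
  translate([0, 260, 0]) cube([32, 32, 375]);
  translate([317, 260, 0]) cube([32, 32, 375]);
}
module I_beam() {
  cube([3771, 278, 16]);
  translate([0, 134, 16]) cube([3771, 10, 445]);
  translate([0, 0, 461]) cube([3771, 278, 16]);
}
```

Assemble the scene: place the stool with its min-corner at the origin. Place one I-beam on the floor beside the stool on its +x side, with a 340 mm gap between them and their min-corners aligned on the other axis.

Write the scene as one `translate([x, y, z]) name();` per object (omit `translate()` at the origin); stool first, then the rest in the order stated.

stool();
translate([689, 0, 0]) I_beam();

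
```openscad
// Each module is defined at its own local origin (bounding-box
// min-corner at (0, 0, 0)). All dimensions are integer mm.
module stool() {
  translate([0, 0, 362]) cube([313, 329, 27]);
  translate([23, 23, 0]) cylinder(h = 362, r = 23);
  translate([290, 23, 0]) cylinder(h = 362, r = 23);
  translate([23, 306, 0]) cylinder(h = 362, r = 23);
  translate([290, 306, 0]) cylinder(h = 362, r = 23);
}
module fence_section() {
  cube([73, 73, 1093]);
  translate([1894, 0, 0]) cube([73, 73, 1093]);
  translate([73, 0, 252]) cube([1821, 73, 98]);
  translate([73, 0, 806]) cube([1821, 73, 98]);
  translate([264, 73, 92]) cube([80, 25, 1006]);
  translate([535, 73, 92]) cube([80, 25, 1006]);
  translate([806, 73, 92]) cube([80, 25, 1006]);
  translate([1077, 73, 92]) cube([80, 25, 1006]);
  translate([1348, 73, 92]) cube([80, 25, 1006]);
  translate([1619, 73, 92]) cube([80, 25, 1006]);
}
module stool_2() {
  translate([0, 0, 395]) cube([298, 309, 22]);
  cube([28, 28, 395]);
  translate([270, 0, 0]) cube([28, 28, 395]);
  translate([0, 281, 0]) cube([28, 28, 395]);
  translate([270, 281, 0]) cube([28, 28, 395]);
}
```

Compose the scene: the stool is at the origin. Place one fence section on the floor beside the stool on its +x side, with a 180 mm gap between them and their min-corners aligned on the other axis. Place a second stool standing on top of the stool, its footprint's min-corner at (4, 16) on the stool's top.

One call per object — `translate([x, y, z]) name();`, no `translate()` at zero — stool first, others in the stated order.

stool();
translate([493, 0, 0]) fence_section();
translate([4, 16, 389]) stool_2();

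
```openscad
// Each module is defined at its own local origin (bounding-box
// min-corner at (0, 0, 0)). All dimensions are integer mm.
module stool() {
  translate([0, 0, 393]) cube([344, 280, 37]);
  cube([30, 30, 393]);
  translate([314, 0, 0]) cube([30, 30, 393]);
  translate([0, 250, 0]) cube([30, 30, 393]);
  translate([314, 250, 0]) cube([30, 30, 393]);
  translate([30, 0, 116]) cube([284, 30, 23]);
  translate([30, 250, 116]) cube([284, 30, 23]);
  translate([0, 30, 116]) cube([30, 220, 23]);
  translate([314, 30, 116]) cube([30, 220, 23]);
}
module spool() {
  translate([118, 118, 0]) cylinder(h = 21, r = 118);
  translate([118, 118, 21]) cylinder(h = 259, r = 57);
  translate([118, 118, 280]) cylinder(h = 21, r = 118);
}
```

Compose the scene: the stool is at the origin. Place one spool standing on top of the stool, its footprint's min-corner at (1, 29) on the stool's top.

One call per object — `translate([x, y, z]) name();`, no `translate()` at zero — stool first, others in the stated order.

stool();
translate([1, 29, 430]) spool();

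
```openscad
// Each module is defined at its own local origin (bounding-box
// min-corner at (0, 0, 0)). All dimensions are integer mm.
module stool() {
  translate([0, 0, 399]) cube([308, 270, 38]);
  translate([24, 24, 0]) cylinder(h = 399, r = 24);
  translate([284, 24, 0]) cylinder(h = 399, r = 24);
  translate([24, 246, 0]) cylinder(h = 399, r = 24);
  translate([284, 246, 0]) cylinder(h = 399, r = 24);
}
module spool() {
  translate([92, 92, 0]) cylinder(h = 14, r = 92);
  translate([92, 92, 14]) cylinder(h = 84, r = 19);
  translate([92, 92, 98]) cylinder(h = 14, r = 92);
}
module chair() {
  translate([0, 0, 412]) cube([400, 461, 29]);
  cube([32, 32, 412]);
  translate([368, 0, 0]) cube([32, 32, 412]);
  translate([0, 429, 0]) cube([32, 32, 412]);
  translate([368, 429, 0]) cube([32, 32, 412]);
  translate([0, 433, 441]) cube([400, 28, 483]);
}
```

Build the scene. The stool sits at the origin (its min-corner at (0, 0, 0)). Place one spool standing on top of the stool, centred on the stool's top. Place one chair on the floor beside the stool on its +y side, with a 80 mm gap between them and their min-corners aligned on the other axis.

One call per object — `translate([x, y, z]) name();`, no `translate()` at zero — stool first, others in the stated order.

stool();
translate([62, 43, 437]) spool();
translate([0, 350, 0]) chair();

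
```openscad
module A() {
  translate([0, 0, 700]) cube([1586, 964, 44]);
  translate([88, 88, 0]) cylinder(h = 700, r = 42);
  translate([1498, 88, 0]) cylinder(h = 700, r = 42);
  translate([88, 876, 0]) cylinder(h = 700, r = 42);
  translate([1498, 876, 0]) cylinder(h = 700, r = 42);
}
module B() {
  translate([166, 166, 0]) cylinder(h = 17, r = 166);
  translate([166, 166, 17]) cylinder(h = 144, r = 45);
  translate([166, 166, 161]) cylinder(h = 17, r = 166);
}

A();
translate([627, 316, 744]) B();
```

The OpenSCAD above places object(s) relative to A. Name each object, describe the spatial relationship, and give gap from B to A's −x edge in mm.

A is a table. B is a spool. The spool is on top of the table, centred. The gap from the spool to the table's −x edge is 627 mm.

The spool's min-x is at 627; the table's min-x is 0; gap = 627 mm.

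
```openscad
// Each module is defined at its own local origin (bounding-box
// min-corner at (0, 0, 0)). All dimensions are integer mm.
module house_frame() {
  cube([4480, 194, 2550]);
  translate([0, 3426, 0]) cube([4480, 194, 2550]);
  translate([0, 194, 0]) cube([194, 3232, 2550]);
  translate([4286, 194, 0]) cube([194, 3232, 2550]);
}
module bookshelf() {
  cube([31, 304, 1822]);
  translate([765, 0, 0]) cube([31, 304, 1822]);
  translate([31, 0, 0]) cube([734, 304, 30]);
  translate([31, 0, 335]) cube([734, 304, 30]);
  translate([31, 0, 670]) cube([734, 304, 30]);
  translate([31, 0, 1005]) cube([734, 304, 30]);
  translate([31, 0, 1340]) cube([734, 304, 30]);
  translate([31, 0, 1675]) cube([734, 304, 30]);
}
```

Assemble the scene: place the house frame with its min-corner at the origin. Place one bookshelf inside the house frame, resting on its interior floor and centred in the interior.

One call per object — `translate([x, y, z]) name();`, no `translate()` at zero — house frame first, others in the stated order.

house_frame();
translate([1842, 1658, 0]) bookshelf();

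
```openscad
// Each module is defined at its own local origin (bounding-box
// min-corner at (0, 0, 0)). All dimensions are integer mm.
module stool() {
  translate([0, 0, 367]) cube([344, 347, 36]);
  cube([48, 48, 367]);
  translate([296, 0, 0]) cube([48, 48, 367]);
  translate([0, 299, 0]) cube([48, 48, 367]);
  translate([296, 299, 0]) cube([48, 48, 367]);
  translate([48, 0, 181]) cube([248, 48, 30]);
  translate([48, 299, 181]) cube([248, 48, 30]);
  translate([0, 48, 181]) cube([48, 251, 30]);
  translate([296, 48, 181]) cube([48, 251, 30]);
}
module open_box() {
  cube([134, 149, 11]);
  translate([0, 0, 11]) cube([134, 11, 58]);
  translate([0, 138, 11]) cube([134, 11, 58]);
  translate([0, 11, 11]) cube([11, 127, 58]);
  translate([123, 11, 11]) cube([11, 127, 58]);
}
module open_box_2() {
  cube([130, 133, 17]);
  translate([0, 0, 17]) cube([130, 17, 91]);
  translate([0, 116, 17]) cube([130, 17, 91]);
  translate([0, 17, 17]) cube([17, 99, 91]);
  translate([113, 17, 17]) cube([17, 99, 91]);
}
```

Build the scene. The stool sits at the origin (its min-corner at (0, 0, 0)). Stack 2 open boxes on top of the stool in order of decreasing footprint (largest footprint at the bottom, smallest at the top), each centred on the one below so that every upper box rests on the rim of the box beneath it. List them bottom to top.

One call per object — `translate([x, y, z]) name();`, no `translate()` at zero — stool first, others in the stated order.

stool();
translate([105, 99, 403]) open_box();
translate([107, 107, 472]) open_box_2();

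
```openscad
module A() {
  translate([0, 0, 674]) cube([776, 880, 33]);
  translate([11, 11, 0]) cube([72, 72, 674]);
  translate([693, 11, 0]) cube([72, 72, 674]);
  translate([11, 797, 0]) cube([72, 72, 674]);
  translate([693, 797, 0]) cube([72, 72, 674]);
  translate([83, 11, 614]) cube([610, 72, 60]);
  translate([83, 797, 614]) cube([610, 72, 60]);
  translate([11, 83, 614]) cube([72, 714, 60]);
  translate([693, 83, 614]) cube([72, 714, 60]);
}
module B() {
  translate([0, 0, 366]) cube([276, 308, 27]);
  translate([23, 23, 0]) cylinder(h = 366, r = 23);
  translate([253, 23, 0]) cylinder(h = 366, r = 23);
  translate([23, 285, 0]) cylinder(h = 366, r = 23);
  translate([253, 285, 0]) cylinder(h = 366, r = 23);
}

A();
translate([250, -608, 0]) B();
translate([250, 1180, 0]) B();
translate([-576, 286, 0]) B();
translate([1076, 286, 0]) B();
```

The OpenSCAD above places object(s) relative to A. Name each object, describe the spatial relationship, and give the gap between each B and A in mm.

A is a table. B is a stool. Four stools sit around the table at the −y, +y, −x, +x sides. The gap between each stool and the table is 300 mm.

Each stool's nearest face is 300 mm from the table's bounding box.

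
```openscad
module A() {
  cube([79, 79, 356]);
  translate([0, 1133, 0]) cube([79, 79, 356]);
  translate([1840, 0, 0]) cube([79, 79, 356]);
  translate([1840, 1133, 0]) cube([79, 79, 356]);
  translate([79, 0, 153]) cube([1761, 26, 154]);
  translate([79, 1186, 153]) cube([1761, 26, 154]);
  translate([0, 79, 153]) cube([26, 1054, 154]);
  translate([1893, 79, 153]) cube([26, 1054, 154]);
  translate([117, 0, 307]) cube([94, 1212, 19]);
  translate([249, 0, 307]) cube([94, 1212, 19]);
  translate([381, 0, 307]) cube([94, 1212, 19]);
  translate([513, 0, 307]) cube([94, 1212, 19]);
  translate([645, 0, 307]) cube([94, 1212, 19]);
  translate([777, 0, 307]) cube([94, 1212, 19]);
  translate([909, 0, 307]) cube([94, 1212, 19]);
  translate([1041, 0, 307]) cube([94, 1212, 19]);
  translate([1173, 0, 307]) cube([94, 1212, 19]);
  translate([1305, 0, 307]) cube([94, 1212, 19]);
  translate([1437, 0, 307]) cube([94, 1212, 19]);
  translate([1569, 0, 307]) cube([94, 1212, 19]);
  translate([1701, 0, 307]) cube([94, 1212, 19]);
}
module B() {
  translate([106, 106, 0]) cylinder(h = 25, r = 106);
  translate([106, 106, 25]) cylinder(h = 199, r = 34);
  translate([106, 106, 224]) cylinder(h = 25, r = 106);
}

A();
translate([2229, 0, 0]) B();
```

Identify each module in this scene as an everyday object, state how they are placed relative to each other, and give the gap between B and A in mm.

A is a bed frame. B is a spool. The spool is on the floor beside the bed frame on its +x side. The gap between the spool and the bed frame is 310 mm.

The spool's nearest face is 310 mm from the bed frame's +x face.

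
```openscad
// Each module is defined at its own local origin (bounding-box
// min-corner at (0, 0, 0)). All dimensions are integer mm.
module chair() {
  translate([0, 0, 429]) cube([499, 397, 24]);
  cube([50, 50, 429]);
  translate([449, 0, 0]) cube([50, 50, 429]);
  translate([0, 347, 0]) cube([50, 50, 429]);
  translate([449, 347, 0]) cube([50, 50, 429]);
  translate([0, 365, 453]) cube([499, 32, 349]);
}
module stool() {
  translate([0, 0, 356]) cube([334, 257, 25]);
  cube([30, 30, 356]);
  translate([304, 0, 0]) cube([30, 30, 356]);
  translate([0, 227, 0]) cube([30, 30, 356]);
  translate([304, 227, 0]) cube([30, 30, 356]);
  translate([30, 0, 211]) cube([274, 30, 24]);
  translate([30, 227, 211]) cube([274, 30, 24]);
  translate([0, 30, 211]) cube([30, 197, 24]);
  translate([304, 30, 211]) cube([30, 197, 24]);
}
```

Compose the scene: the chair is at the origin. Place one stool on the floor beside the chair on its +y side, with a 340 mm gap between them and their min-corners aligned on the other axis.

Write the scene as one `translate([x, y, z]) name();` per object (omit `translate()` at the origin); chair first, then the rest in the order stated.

chair();
translate([0, 737, 0]) stool();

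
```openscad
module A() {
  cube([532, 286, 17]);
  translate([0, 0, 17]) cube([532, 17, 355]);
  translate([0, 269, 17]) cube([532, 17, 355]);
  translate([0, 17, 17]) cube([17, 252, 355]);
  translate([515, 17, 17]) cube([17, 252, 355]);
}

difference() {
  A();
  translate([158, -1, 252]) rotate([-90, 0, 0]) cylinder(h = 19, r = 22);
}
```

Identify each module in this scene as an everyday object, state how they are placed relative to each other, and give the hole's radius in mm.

A is an open box. The open box has a circular hole through its front wall. The hole's radius is 22 mm.

The subtracted cylinder has r = 22 mm.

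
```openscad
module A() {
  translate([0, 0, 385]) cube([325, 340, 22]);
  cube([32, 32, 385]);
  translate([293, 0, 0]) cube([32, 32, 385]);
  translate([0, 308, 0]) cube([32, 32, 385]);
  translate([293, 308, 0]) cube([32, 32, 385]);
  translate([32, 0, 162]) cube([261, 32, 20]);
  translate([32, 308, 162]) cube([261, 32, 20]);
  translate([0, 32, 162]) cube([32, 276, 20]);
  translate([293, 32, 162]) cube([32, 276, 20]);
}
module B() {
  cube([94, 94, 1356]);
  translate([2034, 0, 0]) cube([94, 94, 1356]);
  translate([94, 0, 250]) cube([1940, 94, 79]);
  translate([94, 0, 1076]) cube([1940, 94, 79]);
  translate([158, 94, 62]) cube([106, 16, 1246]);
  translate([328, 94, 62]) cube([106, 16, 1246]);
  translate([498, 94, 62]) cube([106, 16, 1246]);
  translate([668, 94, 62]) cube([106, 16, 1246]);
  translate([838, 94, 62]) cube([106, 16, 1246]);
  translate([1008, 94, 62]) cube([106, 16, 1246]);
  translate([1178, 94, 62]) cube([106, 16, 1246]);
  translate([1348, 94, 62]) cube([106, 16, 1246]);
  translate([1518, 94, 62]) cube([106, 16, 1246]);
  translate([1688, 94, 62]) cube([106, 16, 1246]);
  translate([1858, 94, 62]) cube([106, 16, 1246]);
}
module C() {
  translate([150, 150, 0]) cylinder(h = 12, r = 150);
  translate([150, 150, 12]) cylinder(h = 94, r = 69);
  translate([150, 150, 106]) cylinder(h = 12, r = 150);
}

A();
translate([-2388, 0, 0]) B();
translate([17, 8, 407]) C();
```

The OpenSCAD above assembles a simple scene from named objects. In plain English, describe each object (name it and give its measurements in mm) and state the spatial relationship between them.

A is a four-legged stool. The seat is a 325×340×22 mm slab whose top surface is at z = 407 mm; four square legs, each 32×32 mm in cross-section, run from the floor (z = 0) to the underside of the seat, each flush with a corner of the seat. Four stretchers, 32 mm wide and 20 mm tall, connect adjacent legs with their undersides at z = 162 mm, each running between the inner faces of the legs it joins and aligned with the legs' outer faces on the other axis.

B is a fence section. Two 94×94 mm posts, 1356 mm tall, stand on the floor with a clear span of 1940 mm between their inner faces. Two horizontal rails of 94×79 mm section span the gap between the posts with their undersides at z = 250 mm and z = 1076 mm, flush with the posts' −y face. 11 pickets, each 106 mm wide, 16 mm thick and 1246 mm tall, are fixed to the +y face of the rails with their bottoms at z = 62 mm, evenly spaced across the span with equal gaps (rounded down to the nearest mm) at the −x end and between each pair — any rounding remainder accumulates at the +x end.

C is a spool: two coaxial disc flanges of radius 150 mm and thickness 12 mm, joined by a core cylinder of radius 69 mm and height 94 mm. The lower flange rests on z = 0 and the three cylinders share a vertical axis.

The fence section is on the floor beside the stool on its −x side. The spool is on top of the stool.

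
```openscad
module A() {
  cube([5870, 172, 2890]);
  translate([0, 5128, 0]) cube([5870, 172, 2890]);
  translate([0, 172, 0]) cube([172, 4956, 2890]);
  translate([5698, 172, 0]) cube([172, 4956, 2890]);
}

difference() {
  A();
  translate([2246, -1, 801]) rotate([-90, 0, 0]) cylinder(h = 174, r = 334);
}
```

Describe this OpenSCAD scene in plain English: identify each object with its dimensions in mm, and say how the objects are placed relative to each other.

A is the wall frame of a small rectangular building: four walls, each 2890 mm tall and 172 mm thick, enclosing a footprint 5870 mm (x) by 5300 mm (y) outside-to-outside, with no floor or roof. The front and back walls (the −y and +y sides) span the full width; the two side walls fit between them.

The house frame has a circular hole of radius 334 mm through its front wall, centred at (x = 2246, z = 801).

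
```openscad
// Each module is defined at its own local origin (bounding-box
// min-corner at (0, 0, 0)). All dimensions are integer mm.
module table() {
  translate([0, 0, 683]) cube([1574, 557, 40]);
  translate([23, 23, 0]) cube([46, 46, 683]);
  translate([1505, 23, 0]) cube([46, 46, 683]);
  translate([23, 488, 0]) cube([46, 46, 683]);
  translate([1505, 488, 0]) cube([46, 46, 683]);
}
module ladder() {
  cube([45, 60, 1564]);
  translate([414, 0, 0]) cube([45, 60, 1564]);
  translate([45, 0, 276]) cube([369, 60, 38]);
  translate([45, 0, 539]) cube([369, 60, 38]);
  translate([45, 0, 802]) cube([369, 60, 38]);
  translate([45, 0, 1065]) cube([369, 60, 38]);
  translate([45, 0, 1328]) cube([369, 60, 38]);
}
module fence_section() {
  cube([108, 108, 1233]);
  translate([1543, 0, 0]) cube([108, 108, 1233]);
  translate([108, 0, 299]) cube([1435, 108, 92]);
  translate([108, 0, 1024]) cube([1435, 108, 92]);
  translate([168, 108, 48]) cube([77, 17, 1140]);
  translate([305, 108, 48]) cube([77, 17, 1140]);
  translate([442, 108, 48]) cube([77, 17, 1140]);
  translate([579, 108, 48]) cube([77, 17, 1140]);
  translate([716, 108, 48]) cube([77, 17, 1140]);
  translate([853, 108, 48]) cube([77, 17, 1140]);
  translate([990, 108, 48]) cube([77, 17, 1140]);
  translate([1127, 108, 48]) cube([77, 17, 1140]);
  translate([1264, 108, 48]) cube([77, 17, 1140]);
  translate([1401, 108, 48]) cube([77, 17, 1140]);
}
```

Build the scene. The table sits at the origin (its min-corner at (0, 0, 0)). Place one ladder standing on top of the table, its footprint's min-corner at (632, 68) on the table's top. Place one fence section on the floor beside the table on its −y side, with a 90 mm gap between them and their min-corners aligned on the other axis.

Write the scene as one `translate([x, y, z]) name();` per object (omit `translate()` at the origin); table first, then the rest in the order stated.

table();
translate([632, 68, 723]) ladder();
translate([0, -215, 0]) fence_section();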